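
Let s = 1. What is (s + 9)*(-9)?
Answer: -90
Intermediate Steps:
(s + 9)*(-9) = (1 + 9)*(-9) = 10*(-9) = -90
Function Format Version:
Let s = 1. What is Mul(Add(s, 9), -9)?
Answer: -90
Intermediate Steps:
Mul(Add(s, 9), -9) = Mul(Add(1, 9), -9) = Mul(10, -9) = -90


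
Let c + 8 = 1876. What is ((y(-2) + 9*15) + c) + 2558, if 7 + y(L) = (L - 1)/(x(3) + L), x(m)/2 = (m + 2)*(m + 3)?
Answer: 264129/58 ≈ 4553.9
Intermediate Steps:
c = 1868 (c = -8 + 1876 = 1868)
x(m) = 2*(2 + m)*(3 + m) (x(m) = 2*((m + 2)*(m + 3)) = 2*((2 + m)*(3 + m)) = 2*(2 + m)*(3 + m))
y(L) = -7 + (-1 + L)/(60 + L) (y(L) = -7 + (L - 1)/((12 + 2*3² + 10*3) + L) = -7 + (-1 + L)/((12 + 2*9 + 30) + L) = -7 + (-1 + L)/((12 + 18 + 30) + L) = -7 + (-1 + L)/(60 + L))
((y(-2) + 9*15) + c) + 2558 = (((-421 - 6*(-2))/(60 - 2) + 9*15) + 1868) + 2558 = (((-421 + 12)/58 + 135) + 1868) + 2558 = (((1/58)*(-409) + 135) + 1868) + 2558 = ((-409/58 + 135) + 1868) + 2558 = (7421/58 + 1868) + 2558 = 115765/58 + 2558 = 264129/58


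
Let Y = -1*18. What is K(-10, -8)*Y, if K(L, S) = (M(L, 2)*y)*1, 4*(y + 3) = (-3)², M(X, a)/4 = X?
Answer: -540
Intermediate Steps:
M(X, a) = 4*X
y = -¾ (y = -3 + (¼)*(-3)² = -3 + (¼)*9 = -3 + 9/4 = -¾ ≈ -0.75000)
Y = -18
K(L, S) = -3*L (K(L, S) = ((4*L)*(-¾))*1 = -3*L*1 = -3*L)
K(-10, -8)*Y = -3*(-10)*(-18) = 30*(-18) = -540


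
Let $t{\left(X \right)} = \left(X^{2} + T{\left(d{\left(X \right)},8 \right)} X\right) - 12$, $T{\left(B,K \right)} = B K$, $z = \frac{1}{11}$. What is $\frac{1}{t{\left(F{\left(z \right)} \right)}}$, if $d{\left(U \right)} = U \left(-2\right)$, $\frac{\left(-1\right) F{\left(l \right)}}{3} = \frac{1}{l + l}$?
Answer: $- \frac{4}{16383} \approx -0.00024416$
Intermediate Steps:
$z = \frac{1}{11} \approx 0.090909$
$F{\left(l \right)} = - \frac{3}{2 l}$ ($F{\left(l \right)} = - \frac{3}{l + l} = - \frac{3}{2 l}$)
$d{\left(U \right)} = - 2 U$
$t{\left(X \right)} = -12 - 15 X^{2}$ ($t{\left(X \right)} = \left(X^{2} + - 2 X 8 X\right) - 12 = \left(X^{2} + - 16 X X\right) - 12 = \left(X^{2} - 16 X^{2}\right) - 12 = - 15 X^{2} - 12 = -12 - 15 X^{2}$)
$\frac{1}{t{\left(F{\left(z \right)} \right)}} = \frac{1}{-12 - 15 \left(- \frac{3 \frac{1}{\frac{1}{11}}}{2}\right)^{2}} = \frac{1}{-12 - 15 \left(\left(- \frac{3}{2}\right) 11\right)^{2}} = \frac{1}{-12 - 15 \left(- \frac{33}{2}\right)^{2}} = \frac{1}{-12 - \frac{16335}{4}} = \frac{1}{- \frac{16383}{4}} = - \frac{4}{16383}$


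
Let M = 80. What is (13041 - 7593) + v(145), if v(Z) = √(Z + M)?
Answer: 5463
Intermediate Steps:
v(Z) = √(80 + Z) (v(Z) = √(Z + 80) = √(80 + Z))
(13041 - 7593) + v(145) = (13041 - 7593) + √(80 + 145) = 5448 + √225 = 5448 + 15 = 5463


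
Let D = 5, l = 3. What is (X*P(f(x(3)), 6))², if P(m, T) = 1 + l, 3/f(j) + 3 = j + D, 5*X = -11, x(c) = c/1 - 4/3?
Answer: 1936/25 ≈ 77.440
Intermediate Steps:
x(c) = -4/3 + c (x(c) = c*1 - 4*⅓ = c - 4/3 = -4/3 + c)
X = -11/5 (X = (⅕)*(-11) = -11/5 ≈ -2.2000)
f(j) = 3/(2 + j) (f(j) = 3/(-3 + (j + 5)) = 3/(-3 + (5 + j)) = 3/(2 + j))
P(m, T) = 4 (P(m, T) = 1 + 3 = 4)
(X*P(f(x(3)), 6))² = (-11/5*4)² = (-44/5)² = 1936/25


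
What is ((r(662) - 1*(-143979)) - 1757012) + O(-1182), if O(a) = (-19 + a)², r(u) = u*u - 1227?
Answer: 266385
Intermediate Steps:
r(u) = -1227 + u² (r(u) = u² - 1227 = -1227 + u²)
((r(662) - 1*(-143979)) - 1757012) + O(-1182) = (((-1227 + 662²) - 1*(-143979)) - 1757012) + (-19 - 1182)² = (((-1227 + 438244) + 143979) - 1757012) + (-1201)² = ((437017 + 143979) - 1757012) + 1442401 = (580996 - 1757012) + 1442401 = -1176016 + 1442401 = 266385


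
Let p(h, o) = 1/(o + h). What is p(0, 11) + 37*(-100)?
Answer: -40699/11 ≈ -3699.9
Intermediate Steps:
p(h, o) = 1/(h + o)
p(0, 11) + 37*(-100) = 1/(0 + 11) + 37*(-100) = 1/11 - 3700 = -40699/11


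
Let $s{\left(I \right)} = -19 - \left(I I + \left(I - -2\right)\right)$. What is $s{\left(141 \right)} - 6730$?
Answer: $-26773$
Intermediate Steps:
$s{\left(I \right)} = -21 - I - I^{2}$ ($s{\left(I \right)} = -19 - \left(I^{2} + \left(I + 2\right)\right) = -19 - \left(I^{2} + \left(2 + I\right)\right) = -19 - \left(2 + I + I^{2}\right) = -21 - I - I^{2}$)
$s{\left(141 \right)} - 6730 = \left(-21 - 141 - 141^{2}\right) - 6730 = \left(-21 - 141 - 19881\right) - 6730 = -20043 - 6730 = -26773$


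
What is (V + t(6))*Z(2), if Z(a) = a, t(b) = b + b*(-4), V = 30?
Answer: 24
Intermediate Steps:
t(b) = -3*b (t(b) = b - 4*b = -3*b)
(V + t(6))*Z(2) = (30 - 3*6)*2 = (30 - 18)*2 = 12*2 = 24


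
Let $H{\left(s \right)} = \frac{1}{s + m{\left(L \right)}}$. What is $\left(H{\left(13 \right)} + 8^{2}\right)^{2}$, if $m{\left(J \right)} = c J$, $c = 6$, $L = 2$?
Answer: $\frac{2563201}{625} \approx 4101.1$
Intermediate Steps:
$m{\left(J \right)} = 6 J$
$H{\left(s \right)} = \frac{1}{12 + s}$ ($H{\left(s \right)} = \frac{1}{s + 6 \cdot 2} = \frac{1}{s + 12} = \frac{1}{12 + s}$)
$\left(H{\left(13 \right)} + 8^{2}\right)^{2} = \left(\frac{1}{12 + 13} + 8^{2}\right)^{2} = \left(\frac{1}{25} + 64\right)^{2} = \left(\frac{1601}{25}\right)^{2} = \frac{2563201}{625}$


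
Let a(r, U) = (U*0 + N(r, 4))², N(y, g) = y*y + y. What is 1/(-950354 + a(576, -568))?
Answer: 1/110456901550 ≈ 9.0533e-12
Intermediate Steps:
N(y, g) = y + y² (N(y, g) = y² + y = y + y²)
a(r, U) = r²*(1 + r)² (a(r, U) = (U*0 + r*(1 + r))² = (0 + r*(1 + r))² = (r*(1 + r))² = r²*(1 + r)²)
1/(-950354 + a(576, -568)) = 1/(-950354 + 576²*(1 + 576)²) = 1/(-950354 + 331776*577²) = 1/(-950354 + 331776*332929) = 1/(-950354 + 110457851904) = 1/110456901550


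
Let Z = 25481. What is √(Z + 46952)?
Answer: √72433 ≈ 269.13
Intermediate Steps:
√(Z + 46952) = √(25481 + 46952) = √72433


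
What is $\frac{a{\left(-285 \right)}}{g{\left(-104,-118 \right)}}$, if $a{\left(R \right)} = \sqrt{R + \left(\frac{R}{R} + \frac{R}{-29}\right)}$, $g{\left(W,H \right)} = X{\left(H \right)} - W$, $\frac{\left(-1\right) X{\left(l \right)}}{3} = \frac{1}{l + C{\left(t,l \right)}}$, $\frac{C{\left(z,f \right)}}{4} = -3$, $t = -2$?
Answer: $\frac{130 i \sqrt{230579}}{392167} \approx 0.15918 i$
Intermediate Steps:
$C{\left(z,f \right)} = -12$ ($C{\left(z,f \right)} = 4 \left(-3\right) = -12$)
$X{\left(l \right)} = - \frac{3}{-12 + l}$ ($X{\left(l \right)} = - \frac{3}{l - 12} = - \frac{3}{-12 + l}$)
$g{\left(W,H \right)} = - W - \frac{3}{-12 + H}$ ($g{\left(W,H \right)} = - \frac{3}{-12 + H} - W = - W - \frac{3}{-12 + H}$)
$a{\left(R \right)} = \sqrt{1 + \frac{28 R}{29}}$ ($a{\left(R \right)} = \sqrt{R + \left(1 + R \left(- \frac{1}{29}\right)\right)} = \sqrt{R - \left(-1 + \frac{R}{29}\right)} = \sqrt{1 + \frac{28 R}{29}}$)
$\frac{a{\left(-285 \right)}}{g{\left(-104,-118 \right)}} = \frac{\frac{1}{29} \sqrt{841 + 812 \left(-285\right)}}{\frac{1}{-12 - 118} \left(-3 - - 104 \left(-12 - 118\right)\right)} = \frac{\frac{1}{29} \sqrt{841 - 231420}}{\frac{1}{-130} \left(-3 - \left(-104\right) \left(-130\right)\right)} = \frac{\frac{1}{29} \sqrt{-230579}}{\left(- \frac{1}{130}\right) \left(-3 - 13520\right)} = \frac{\frac{1}{29} i \sqrt{230579}}{\left(- \frac{1}{130}\right) \left(-13523\right)} = \frac{\frac{1}{29} i \sqrt{230579}}{\frac{13523}{130}} = \frac{i \sqrt{230579}}{29} \cdot \frac{130}{13523} = \frac{130 i \sqrt{230579}}{392167}$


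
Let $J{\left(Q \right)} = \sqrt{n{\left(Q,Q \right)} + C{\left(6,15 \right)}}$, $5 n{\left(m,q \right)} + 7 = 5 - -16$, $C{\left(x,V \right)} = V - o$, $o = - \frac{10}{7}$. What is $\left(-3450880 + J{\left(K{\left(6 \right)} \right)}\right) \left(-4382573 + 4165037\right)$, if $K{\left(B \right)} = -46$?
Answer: $750690631680 - \frac{217536 \sqrt{23555}}{35} \approx 7.5069 \cdot 10^{11}$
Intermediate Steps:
$o = - \frac{10}{7}$ ($o = \left(-10\right) \frac{1}{7} = - \frac{10}{7} \approx -1.4286$)
$C{\left(x,V \right)} = \frac{10}{7} + V$ ($C{\left(x,V \right)} = V - - \frac{10}{7} = V + \frac{10}{7} = \frac{10}{7} + V$)
$n{\left(m,q \right)} = \frac{14}{5}$ ($n{\left(m,q \right)} = - \frac{7}{5} + \frac{5 - -16}{5} = - \frac{7}{5} + \frac{5 + 16}{5} = - \frac{7}{5} + \frac{1}{5} \cdot 21 = - \frac{7}{5} + \frac{21}{5} = \frac{14}{5}$)
$J{\left(Q \right)} = \frac{\sqrt{23555}}{35}$ ($J{\left(Q \right)} = \sqrt{\frac{14}{5} + \left(\frac{10}{7} + 15\right)} = \sqrt{\frac{14}{5} + \frac{115}{7}} = \sqrt{\frac{673}{35}} = \frac{\sqrt{23555}}{35}$)
$\left(-3450880 + J{\left(K{\left(6 \right)} \right)}\right) \left(-4382573 + 4165037\right) = \left(-3450880 + \frac{\sqrt{23555}}{35}\right) \left(-4382573 + 4165037\right) = \left(-3450880 + \frac{\sqrt{23555}}{35}\right) \left(-217536\right) = 750690631680 - \frac{217536 \sqrt{23555}}{35}$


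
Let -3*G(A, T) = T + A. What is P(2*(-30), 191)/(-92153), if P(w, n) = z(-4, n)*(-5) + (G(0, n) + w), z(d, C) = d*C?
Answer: -11089/276459 ≈ -0.040111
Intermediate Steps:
G(A, T) = -A/3 - T/3 (G(A, T) = -(T + A)/3 = -(A + T)/3 = -A/3 - T/3)
z(d, C) = C*d
P(w, n) = w + 59*n/3 (P(w, n) = (n*(-4))*(-5) + ((-1/3*0 - n/3) + w) = -4*n*(-5) + ((0 - n/3) + w) = 20*n + (-n/3 + w) = 20*n + (w - n/3) = w + 59*n/3)
P(2*(-30), 191)/(-92153) = (2*(-30) + (59/3)*191)/(-92153) = (-60 + 11269/3)*(-1/92153) = (11089/3)*(-1/92153) = -11089/276459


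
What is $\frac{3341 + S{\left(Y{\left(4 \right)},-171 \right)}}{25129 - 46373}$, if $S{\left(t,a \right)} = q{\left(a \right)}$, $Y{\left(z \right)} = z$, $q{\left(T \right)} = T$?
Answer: $- \frac{1585}{10622} \approx -0.14922$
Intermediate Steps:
$S{\left(t,a \right)} = a$
$\frac{3341 + S{\left(Y{\left(4 \right)},-171 \right)}}{25129 - 46373} = \frac{3341 - 171}{25129 - 46373} = \frac{3170}{-21244} = 3170 \left(- \frac{1}{21244}\right) = - \frac{1585}{10622}$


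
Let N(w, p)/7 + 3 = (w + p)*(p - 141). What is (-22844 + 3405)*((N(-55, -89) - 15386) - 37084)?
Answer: -3486365211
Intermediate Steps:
N(w, p) = -21 + 7*(-141 + p)*(p + w) (N(w, p) = -21 + 7*((w + p)*(p - 141)) = -21 + 7*((p + w)*(-141 + p)) = -21 + 7*((-141 + p)*(p + w)) = -21 + 7*(-141 + p)*(p + w))
(-22844 + 3405)*((N(-55, -89) - 15386) - 37084) = (-22844 + 3405)*(((-21 - 987*(-89) - 987*(-55) + 7*(-89)² + 7*(-89)*(-55)) - 15386) - 37084) = -19439*(((-21 + 87843 + 54285 + 7*7921 + 34265) - 15386) - 37084) = -19439*(((-21 + 87843 + 54285 + 55447 + 34265) - 15386) - 37084) = -19439*((231819 - 15386) - 37084) = -19439*(216433 - 37084) = -19439*179349 = -3486365211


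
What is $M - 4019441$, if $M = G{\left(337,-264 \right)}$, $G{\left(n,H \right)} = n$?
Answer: $-4019104$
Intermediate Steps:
$M = 337$
$M - 4019441 = 337 - 4019441 = -4019104$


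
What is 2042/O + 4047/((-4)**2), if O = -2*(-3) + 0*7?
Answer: 28477/48 ≈ 593.27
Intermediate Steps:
O = 6 (O = 6 + 0 = 6)
2042/O + 4047/((-4)**2) = 2042/6 + 4047/((-4)**2) = 2042*(1/6) + 4047/16 = 1021/3 + 4047*(1/16) = 1021/3 + 4047/16 = 28477/48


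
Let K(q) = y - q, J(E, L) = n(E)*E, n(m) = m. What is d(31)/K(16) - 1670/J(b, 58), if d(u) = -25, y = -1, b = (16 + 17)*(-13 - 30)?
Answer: 50310635/34230537 ≈ 1.4698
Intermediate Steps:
b = -1419 (b = 33*(-43) = -1419)
J(E, L) = E**2 (J(E, L) = E*E = E**2)
K(q) = -1 - q
d(31)/K(16) - 1670/J(b, 58) = -25/(-1 - 1*16) - 1670/((-1419)**2) = -25/(-1 - 16) - 1670/2013561 = -25/(-17) - 1670*1/2013561 = -25*(-1/17) - 1670/2013561 = 25/17 - 1670/2013561 = 50310635/34230537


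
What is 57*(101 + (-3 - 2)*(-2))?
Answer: 6327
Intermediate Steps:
57*(101 + (-3 - 2)*(-2)) = 57*(101 - 5*(-2)) = 57*(101 + 10) = 57*111 = 6327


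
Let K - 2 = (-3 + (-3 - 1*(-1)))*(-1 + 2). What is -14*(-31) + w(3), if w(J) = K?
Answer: 431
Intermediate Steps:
K = -3 (K = 2 + (-3 + (-3 - 1*(-1)))*(-1 + 2) = 2 + (-3 + (-3 + 1))*1 = 2 + (-3 - 2)*1 = 2 - 5*1 = 2 - 5 = -3)
w(J) = -3
-14*(-31) + w(3) = -14*(-31) - 3 = 434 - 3 = 431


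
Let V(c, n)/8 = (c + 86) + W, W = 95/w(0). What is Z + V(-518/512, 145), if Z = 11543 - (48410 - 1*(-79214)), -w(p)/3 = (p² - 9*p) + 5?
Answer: -11083369/96 ≈ -1.1545e+5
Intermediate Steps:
w(p) = -15 - 3*p² + 27*p (w(p) = -3*((p² - 9*p) + 5) = -3*(5 + p² - 9*p) = -15 - 3*p² + 27*p)
W = -19/3 (W = 95/(-15 - 3*0² + 27*0) = 95/(-15 - 3*0 + 0) = 95/(-15 + 0 + 0) = 95/(-15) = 95*(-1/15) = -19/3 ≈ -6.3333)
V(c, n) = 1912/3 + 8*c (V(c, n) = 8*((c + 86) - 19/3) = 8*((86 + c) - 19/3) = 8*(239/3 + c) = 1912/3 + 8*c)
Z = -116081 (Z = 11543 - (48410 + 79214) = 11543 - 1*127624 = 11543 - 127624 = -116081)
Z + V(-518/512, 145) = -116081 + (1912/3 + 8*(-518/512)) = -116081 + (1912/3 + 8*(-518*1/512)) = -116081 + (1912/3 + 8*(-259/256)) = -116081 + (1912/3 - 259/32) = -116081 + 60407/96 = -11083369/96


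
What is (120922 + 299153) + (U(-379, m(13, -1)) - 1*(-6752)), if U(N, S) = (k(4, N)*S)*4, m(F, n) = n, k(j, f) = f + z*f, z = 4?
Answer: 434407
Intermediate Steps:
k(j, f) = 5*f (k(j, f) = f + 4*f = 5*f)
U(N, S) = 20*N*S (U(N, S) = ((5*N)*S)*4 = (5*N*S)*4 = 20*N*S)
(120922 + 299153) + (U(-379, m(13, -1)) - 1*(-6752)) = (120922 + 299153) + (20*(-379)*(-1) - 1*(-6752)) = 420075 + (7580 + 6752) = 420075 + 14332 = 434407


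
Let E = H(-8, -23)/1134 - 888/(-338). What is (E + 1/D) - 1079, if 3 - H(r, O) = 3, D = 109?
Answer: -19827694/18421 ≈ -1076.4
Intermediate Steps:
H(r, O) = 0 (H(r, O) = 3 - 1*3 = 3 - 3 = 0)
E = 444/169 (E = 0/1134 - 888/(-338) = 0*(1/1134) - 888*(-1/338) = 0 + 444/169 = 444/169 ≈ 2.6272)
(E + 1/D) - 1079 = (444/169 + 1/109) - 1079 = 48565/18421 - 1079 = -19827694/18421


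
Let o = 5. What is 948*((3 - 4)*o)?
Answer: -4740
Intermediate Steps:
948*((3 - 4)*o) = 948*((3 - 4)*5) = 948*(-1*5) = 948*(-5) = -4740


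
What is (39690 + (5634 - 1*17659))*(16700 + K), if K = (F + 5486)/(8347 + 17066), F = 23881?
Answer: 3913919403185/8471 ≈ 4.6204e+8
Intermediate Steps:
K = 9789/8471 (K = (23881 + 5486)/(8347 + 17066) = 29367/25413 = 29367*(1/25413) = 9789/8471 ≈ 1.1556)
(39690 + (5634 - 1*17659))*(16700 + K) = (39690 + (5634 - 1*17659))*(16700 + 9789/8471) = (39690 + (5634 - 17659))*(141475489/8471) = (39690 - 12025)*(141475489/8471) = 27665*(141475489/8471) = 3913919403185/8471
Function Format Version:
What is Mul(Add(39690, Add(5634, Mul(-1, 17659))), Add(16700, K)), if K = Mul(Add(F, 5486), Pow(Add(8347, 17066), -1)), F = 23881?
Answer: Rational(3913919403185, 8471) ≈ 4.6204e+8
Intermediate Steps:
K = Rational(9789, 8471) (K = Mul(Add(23881, 5486), Pow(Add(8347, 17066), -1)) = Mul(29367, Pow(25413, -1)) = Mul(29367, Rational(1, 25413)) = Rational(9789, 8471) ≈ 1.1556)
Mul(Add(39690, Add(5634, Mul(-1, 17659))), Add(16700, K)) = Mul(Add(39690, Add(5634, Mul(-1, 17659))), Add(16700, Rational(9789, 8471))) = Mul(Add(39690, Add(5634, -17659)), Rational(141475489, 8471)) = Mul(Add(39690, -12025), Rational(141475489, 8471)) = Mul(27665, Rational(141475489, 8471)) = Rational(3913919403185, 8471)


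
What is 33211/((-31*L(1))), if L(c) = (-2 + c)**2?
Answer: -33211/31 ≈ -1071.3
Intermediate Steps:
33211/((-31*L(1))) = 33211/((-31*(-2 + 1)**2)) = 33211/((-31*(-1)**2)) = 33211/((-31*1)) = 33211/(-31) = 33211*(-1/31) = -33211/31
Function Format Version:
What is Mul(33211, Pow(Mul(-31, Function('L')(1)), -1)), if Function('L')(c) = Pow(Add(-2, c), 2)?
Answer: Rational(-33211, 31) ≈ -1071.3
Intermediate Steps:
Mul(33211, Pow(Mul(-31, Function('L')(1)), -1)) = Mul(33211, Pow(Mul(-31, Pow(Add(-2, 1), 2)), -1)) = Mul(33211, Pow(Mul(-31, Pow(-1, 2)), -1)) = Mul(33211, Pow(Mul(-31, 1), -1)) = Mul(33211, Pow(-31, -1)) = Mul(33211, Rational(-1, 31)) = Rational(-33211, 31)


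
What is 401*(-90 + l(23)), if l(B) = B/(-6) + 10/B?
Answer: -5168489/138 ≈ -37453.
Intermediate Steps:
l(B) = 10/B - B/6 (l(B) = B*(-⅙) + 10/B = -B/6 + 10/B = 10/B - B/6)
401*(-90 + l(23)) = 401*(-90 + (10/23 - ⅙*23)) = 401*(-90 + (10*(1/23) - 23/6)) = 401*(-90 + (10/23 - 23/6)) = 401*(-90 - 469/138) = 401*(-12889/138) = -5168489/138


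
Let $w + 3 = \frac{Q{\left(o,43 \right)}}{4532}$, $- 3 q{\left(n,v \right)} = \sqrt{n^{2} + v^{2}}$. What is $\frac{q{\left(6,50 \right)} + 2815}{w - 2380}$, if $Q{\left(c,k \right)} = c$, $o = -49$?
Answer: $- \frac{2551516}{2159961} + \frac{9064 \sqrt{634}}{32399415} \approx -1.1742$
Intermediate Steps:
$q{\left(n,v \right)} = - \frac{\sqrt{n^{2} + v^{2}}}{3}$
$w = - \frac{13645}{4532}$ ($w = -3 - \frac{49}{4532} = - \frac{13645}{4532} \approx -3.0108$)
$\frac{q{\left(6,50 \right)} + 2815}{w - 2380} = \frac{- \frac{\sqrt{6^{2} + 50^{2}}}{3} + 2815}{- \frac{13645}{4532} - 2380} = \frac{- \frac{\sqrt{36 + 2500}}{3} + 2815}{- \frac{10799805}{4532}} = \left(- \frac{\sqrt{2536}}{3} + 2815\right) \left(- \frac{4532}{10799805}\right) = \left(- \frac{2 \sqrt{634}}{3} + 2815\right) \left(- \frac{4532}{10799805}\right) = \left(2815 - \frac{2 \sqrt{634}}{3}\right) \left(- \frac{4532}{10799805}\right) = - \frac{2551516}{2159961} + \frac{9064 \sqrt{634}}{32399415}$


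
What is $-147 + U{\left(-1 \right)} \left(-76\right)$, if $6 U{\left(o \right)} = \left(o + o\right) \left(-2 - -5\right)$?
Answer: $-71$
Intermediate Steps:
$U{\left(o \right)} = o$ ($U{\left(o \right)} = \frac{\left(o + o\right) \left(-2 - -5\right)}{6} = \frac{2 o \left(-2 + 5\right)}{6} = \frac{2 o 3}{6} = \frac{6 o}{6} = o$)
$-147 + U{\left(-1 \right)} \left(-76\right) = -147 - -76 = -147 + 76 = -71$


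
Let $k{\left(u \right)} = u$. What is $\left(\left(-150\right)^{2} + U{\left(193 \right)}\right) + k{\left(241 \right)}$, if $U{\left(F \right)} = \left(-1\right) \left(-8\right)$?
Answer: $22749$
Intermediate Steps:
$U{\left(F \right)} = 8$
$\left(\left(-150\right)^{2} + U{\left(193 \right)}\right) + k{\left(241 \right)} = \left(\left(-150\right)^{2} + 8\right) + 241 = \left(22500 + 8\right) + 241 = 22508 + 241 = 22749$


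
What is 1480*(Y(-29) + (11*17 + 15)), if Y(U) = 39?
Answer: 356680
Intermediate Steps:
1480*(Y(-29) + (11*17 + 15)) = 1480*(39 + (11*17 + 15)) = 1480*(39 + (187 + 15)) = 1480*(39 + 202) = 1480*241 = 356680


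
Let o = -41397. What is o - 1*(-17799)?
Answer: -23598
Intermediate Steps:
o - 1*(-17799) = -41397 - 1*(-17799) = -41397 + 17799 = -23598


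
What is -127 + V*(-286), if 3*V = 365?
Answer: -104771/3 ≈ -34924.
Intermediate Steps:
V = 365/3 (V = (⅓)*365 = 365/3 ≈ 121.67)
-127 + V*(-286) = -127 + (365/3)*(-286) = -127 - 104390/3 = -104771/3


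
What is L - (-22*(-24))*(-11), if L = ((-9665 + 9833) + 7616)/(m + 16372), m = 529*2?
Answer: 7231516/1245 ≈ 5808.4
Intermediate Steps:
m = 1058
L = 556/1245 (L = ((-9665 + 9833) + 7616)/(1058 + 16372) = (168 + 7616)/17430 = 7784*(1/17430) = 556/1245 ≈ 0.44659)
L - (-22*(-24))*(-11) = 556/1245 - (-22*(-24))*(-11) = 556/1245 - 528*(-11) = 556/1245 - 1*(-5808) = 556/1245 + 5808 = 7231516/1245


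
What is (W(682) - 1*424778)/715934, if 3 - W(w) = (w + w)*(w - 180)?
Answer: -1109503/715934 ≈ -1.5497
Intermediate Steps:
W(w) = 3 - 2*w*(-180 + w) (W(w) = 3 - (w + w)*(w - 180) = 3 - 2*w*(-180 + w))
(W(682) - 1*424778)/715934 = ((3 - 2*682² + 360*682) - 1*424778)/715934 = ((3 - 2*465124 + 245520) - 424778)*(1/715934) = ((3 - 930248 + 245520) - 424778)*(1/715934) = (-684725 - 424778)*(1/715934) = -1109503*1/715934 = -1109503/715934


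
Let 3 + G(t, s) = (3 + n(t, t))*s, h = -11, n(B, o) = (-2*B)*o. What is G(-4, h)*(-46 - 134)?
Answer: -56880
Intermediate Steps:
n(B, o) = -2*B*o
G(t, s) = -3 + s*(3 - 2*t²) (G(t, s) = -3 + (3 - 2*t*t)*s = -3 + (3 - 2*t²)*s = -3 + s*(3 - 2*t²))
G(-4, h)*(-46 - 134) = (-3 + 3*(-11) - 2*(-11)*(-4)²)*(-46 - 134) = (-3 - 33 - 2*(-11)*16)*(-180) = (-3 - 33 + 352)*(-180) = 316*(-180) = -56880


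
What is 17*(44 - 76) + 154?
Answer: -390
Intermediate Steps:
17*(44 - 76) + 154 = 17*(-32) + 154 = -544 + 154 = -390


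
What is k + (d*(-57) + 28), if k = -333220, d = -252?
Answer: -318828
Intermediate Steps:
k + (d*(-57) + 28) = -333220 + (-252*(-57) + 28) = -333220 + (14364 + 28) = -333220 + 14392 = -318828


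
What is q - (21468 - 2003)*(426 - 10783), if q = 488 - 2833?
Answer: 201596660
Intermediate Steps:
q = -2345
q - (21468 - 2003)*(426 - 10783) = -2345 - (21468 - 2003)*(426 - 10783) = -2345 - 19465*(-10357) = -2345 - 1*(-201599005) = -2345 + 201599005 = 201596660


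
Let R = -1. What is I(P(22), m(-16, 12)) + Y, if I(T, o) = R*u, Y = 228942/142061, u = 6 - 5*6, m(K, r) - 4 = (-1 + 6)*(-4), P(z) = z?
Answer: 3638406/142061 ≈ 25.612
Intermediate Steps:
m(K, r) = -16 (m(K, r) = 4 + (-1 + 6)*(-4) = 4 + 5*(-4) = 4 - 20 = -16)
u = -24 (u = 6 - 30 = -24)
Y = 228942/142061 (Y = 228942*(1/142061) = 228942/142061 ≈ 1.6116)
I(T, o) = 24 (I(T, o) = -1*(-24) = 24)
I(P(22), m(-16, 12)) + Y = 24 + 228942/142061 = 3638406/142061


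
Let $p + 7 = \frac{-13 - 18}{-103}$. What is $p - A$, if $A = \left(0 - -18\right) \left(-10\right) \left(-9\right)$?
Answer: $- \frac{167550}{103} \approx -1626.7$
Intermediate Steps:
$A = 1620$ ($A = \left(0 + 18\right) \left(-10\right) \left(-9\right) = 18 \left(-10\right) \left(-9\right) = \left(-180\right) \left(-9\right) = 1620$)
$p = - \frac{690}{103}$ ($p = -7 + \frac{-13 - 18}{-103} = -7 - - \frac{31}{103} = -7 + \frac{31}{103} = - \frac{690}{103} \approx -6.699$)
$p - A = - \frac{690}{103} - 1620 = - \frac{167550}{103}$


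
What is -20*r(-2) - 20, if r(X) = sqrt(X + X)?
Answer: -20 - 40*I ≈ -20.0 - 40.0*I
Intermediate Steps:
r(X) = sqrt(2)*sqrt(X) (r(X) = sqrt(2*X) = sqrt(2)*sqrt(X))
-20*r(-2) - 20 = -20*sqrt(2)*sqrt(-2) - 20 = -20*sqrt(2)*I*sqrt(2) - 20 = -40*I - 20 = -20 - 40*I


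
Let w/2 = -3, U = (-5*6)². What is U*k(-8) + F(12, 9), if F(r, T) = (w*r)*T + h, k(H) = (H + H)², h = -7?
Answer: 229745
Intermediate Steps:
k(H) = 4*H² (k(H) = (2*H)² = 4*H²)
U = 900 (U = (-30)² = 900)
w = -6 (w = 2*(-3) = -6)
F(r, T) = -7 - 6*T*r (F(r, T) = (-6*r)*T - 7 = -6*T*r - 7 = -7 - 6*T*r)
U*k(-8) + F(12, 9) = 900*(4*(-8)²) + (-7 - 6*9*12) = 900*(4*64) + (-7 - 648) = 900*256 - 655 = 230400 - 655 = 229745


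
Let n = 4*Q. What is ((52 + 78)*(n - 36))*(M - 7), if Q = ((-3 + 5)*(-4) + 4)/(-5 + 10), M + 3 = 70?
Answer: -305760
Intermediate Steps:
M = 67 (M = -3 + 70 = 67)
Q = -4/5 (Q = (2*(-4) + 4)/5 = (-8 + 4)*(1/5) = -4*1/5 = -4/5 ≈ -0.80000)
n = -16/5 (n = 4*(-4/5) = -16/5 ≈ -3.2000)
((52 + 78)*(n - 36))*(M - 7) = ((52 + 78)*(-16/5 - 36))*(67 - 7) = (130*(-196/5))*60 = -5096*60 = -305760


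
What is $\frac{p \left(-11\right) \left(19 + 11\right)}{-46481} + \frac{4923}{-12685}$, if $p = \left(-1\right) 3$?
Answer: $- \frac{241384113}{589611485} \approx -0.4094$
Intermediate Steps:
$p = -3$
$\frac{p \left(-11\right) \left(19 + 11\right)}{-46481} + \frac{4923}{-12685} = \frac{\left(-3\right) \left(-11\right) \left(19 + 11\right)}{-46481} + \frac{4923}{-12685} = 33 \cdot 30 \left(- \frac{1}{46481}\right) + 4923 \left(- \frac{1}{12685}\right) = 990 \left(- \frac{1}{46481}\right) - \frac{4923}{12685} = - \frac{990}{46481} - \frac{4923}{12685} = - \frac{241384113}{589611485}$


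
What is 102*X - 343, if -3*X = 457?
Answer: -15881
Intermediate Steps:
X = -457/3 (X = -⅓*457 = -457/3 ≈ -152.33)
102*X - 343 = 102*(-457/3) - 343 = -15538 - 343 = -15881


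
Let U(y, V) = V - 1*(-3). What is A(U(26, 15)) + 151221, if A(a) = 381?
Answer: 151602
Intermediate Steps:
U(y, V) = 3 + V (U(y, V) = V + 3 = 3 + V)
A(U(26, 15)) + 151221 = 381 + 151221 = 151602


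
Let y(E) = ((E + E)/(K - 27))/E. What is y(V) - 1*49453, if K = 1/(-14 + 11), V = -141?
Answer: -2027576/41 ≈ -49453.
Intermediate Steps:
K = -⅓ (K = 1/(-3) = -⅓ ≈ -0.33333)
y(E) = -3/41 (y(E) = ((E + E)/(-⅓ - 27))/E = ((2*E)/(-82/3))/E = ((2*E)*(-3/82))/E = (-3*E/41)/E = -3/41)
y(V) - 1*49453 = -3/41 - 1*49453 = -3/41 - 49453 = -2027576/41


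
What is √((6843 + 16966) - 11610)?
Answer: √12199 ≈ 110.45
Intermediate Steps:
√((6843 + 16966) - 11610) = √(23809 - 11610) = √12199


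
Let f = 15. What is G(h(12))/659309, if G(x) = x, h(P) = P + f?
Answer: 27/659309 ≈ 4.0952e-5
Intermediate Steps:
h(P) = 15 + P (h(P) = P + 15 = 15 + P)
G(h(12))/659309 = (15 + 12)/659309 = 27*(1/659309) = 27/659309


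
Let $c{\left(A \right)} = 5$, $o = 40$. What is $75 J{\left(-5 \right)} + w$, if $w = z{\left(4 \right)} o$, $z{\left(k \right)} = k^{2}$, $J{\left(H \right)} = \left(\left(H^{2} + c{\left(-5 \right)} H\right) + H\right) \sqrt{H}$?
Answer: $640 - 375 i \sqrt{5} \approx 640.0 - 838.53 i$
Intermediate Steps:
$J{\left(H \right)} = \sqrt{H} \left(H^{2} + 6 H\right)$ ($J{\left(H \right)} = \left(\left(H^{2} + 5 H\right) + H\right) \sqrt{H} = \left(H^{2} + 6 H\right) \sqrt{H} = \sqrt{H} \left(H^{2} + 6 H\right)$)
$w = 640$ ($w = 4^{2} \cdot 40 = 16 \cdot 40 = 640$)
$75 J{\left(-5 \right)} + w = 75 \left(-5\right)^{\frac{3}{2}} \left(6 - 5\right) + 640 = 75 - 5 i \sqrt{5} \cdot 1 + 640 = 75 \left(- 5 i \sqrt{5}\right) + 640 = - 375 i \sqrt{5} + 640 = 640 - 375 i \sqrt{5}$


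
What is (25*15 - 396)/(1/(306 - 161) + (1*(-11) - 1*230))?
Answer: 145/1664 ≈ 0.087139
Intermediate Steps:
(25*15 - 396)/(1/(306 - 161) + (1*(-11) - 1*230)) = (375 - 396)/(1/145 + (-11 - 230)) = -21/(1/145 - 241) = -21/(-34944/145) = -21*(-145/34944) = 145/1664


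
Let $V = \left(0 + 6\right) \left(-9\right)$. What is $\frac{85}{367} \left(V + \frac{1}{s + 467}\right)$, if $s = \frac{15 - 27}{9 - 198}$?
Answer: $- \frac{27011079}{2159795} \approx -12.506$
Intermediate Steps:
$s = \frac{4}{63}$ ($s = - \frac{12}{-189} = \left(-12\right) \left(- \frac{1}{189}\right) = \frac{4}{63} \approx 0.063492$)
$V = -54$ ($V = 6 \left(-9\right) = -54$)
$\frac{85}{367} \left(V + \frac{1}{s + 467}\right) = \frac{85}{367} \left(-54 + \frac{1}{\frac{4}{63} + 467}\right) = 85 \cdot \frac{1}{367} \left(-54 + \frac{1}{\frac{29425}{63}}\right) = \frac{85 \left(-54 + \frac{63}{29425}\right)}{367} = \frac{85}{367} \left(- \frac{1588887}{29425}\right) = - \frac{27011079}{2159795}$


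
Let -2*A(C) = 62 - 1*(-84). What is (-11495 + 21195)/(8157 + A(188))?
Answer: 2425/2021 ≈ 1.1999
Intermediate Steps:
A(C) = -73 (A(C) = -(62 - 1*(-84))/2 = -(62 + 84)/2 = -1/2*146 = -73)
(-11495 + 21195)/(8157 + A(188)) = (-11495 + 21195)/(8157 - 73) = 9700/8084 = 9700*(1/8084) = 2425/2021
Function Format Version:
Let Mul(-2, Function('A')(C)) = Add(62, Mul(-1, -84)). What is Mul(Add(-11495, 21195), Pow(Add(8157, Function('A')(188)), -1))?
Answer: Rational(2425, 2021) ≈ 1.1999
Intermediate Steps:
Function('A')(C) = -73 (Function('A')(C) = Mul(Rational(-1, 2), Add(62, Mul(-1, -84))) = Mul(Rational(-1, 2), Add(62, 84)) = Mul(Rational(-1, 2), 146) = -73)
Mul(Add(-11495, 21195), Pow(Add(8157, Function('A')(188)), -1)) = Mul(Add(-11495, 21195), Pow(Add(8157, -73), -1)) = Mul(9700, Pow(8084, -1)) = Mul(9700, Rational(1, 8084)) = Rational(2425, 2021)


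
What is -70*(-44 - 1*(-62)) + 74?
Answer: -1186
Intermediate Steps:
-70*(-44 - 1*(-62)) + 74 = -70*(-44 + 62) + 74 = -70*18 + 74 = -1260 + 74 = -1186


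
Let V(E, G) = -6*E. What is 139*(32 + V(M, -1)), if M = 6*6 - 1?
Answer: -24742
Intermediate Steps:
M = 35 (M = 36 - 1 = 35)
139*(32 + V(M, -1)) = 139*(32 - 6*35) = 139*(32 - 210) = 139*(-178) = -24742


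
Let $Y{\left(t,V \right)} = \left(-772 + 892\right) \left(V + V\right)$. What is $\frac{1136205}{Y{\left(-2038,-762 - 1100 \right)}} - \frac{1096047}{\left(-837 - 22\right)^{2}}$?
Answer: $- \frac{12649386333}{3140421536} \approx -4.0279$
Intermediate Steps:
$Y{\left(t,V \right)} = 240 V$ ($Y{\left(t,V \right)} = 120 \cdot 2 V = 240 V$)
$\frac{1136205}{Y{\left(-2038,-762 - 1100 \right)}} - \frac{1096047}{\left(-837 - 22\right)^{2}} = \frac{1136205}{240 \left(-762 - 1100\right)} - \frac{1096047}{\left(-837 - 22\right)^{2}} = \frac{1136205}{240 \left(-762 - 1100\right)} - \frac{1096047}{\left(-859\right)^{2}} = \frac{1136205}{240 \left(-1862\right)} - \frac{1096047}{737881} = \frac{1136205}{-446880} - \frac{1096047}{737881} = 1136205 \left(- \frac{1}{446880}\right) - \frac{1096047}{737881} = - \frac{10821}{4256} - \frac{1096047}{737881} = - \frac{12649386333}{3140421536}$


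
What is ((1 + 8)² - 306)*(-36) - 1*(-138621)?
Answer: 146721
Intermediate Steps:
((1 + 8)² - 306)*(-36) - 1*(-138621) = (9² - 306)*(-36) + 138621 = (81 - 306)*(-36) + 138621 = -225*(-36) + 138621 = 8100 + 138621 = 146721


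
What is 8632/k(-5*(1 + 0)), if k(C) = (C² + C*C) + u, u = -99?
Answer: -8632/49 ≈ -176.16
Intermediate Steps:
k(C) = -99 + 2*C² (k(C) = (C² + C*C) - 99 = (C² + C²) - 99 = 2*C² - 99 = -99 + 2*C²)
8632/k(-5*(1 + 0)) = 8632/(-99 + 2*(-5*(1 + 0))²) = 8632/(-99 + 2*(-5*1)²) = 8632/(-99 + 2*(-5)²) = 8632/(-99 + 2*25) = 8632/(-99 + 50) = 8632/(-49) = 8632*(-1/49) = -8632/49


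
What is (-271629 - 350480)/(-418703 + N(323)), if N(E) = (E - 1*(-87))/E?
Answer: 200941207/135240659 ≈ 1.4858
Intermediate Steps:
N(E) = (87 + E)/E (N(E) = (E + 87)/E = (87 + E)/E)
(-271629 - 350480)/(-418703 + N(323)) = (-271629 - 350480)/(-418703 + (87 + 323)/323) = -622109/(-418703 + (1/323)*410) = -622109/(-418703 + 410/323) = -622109/(-135240659/323) = -622109*(-323/135240659) = 200941207/135240659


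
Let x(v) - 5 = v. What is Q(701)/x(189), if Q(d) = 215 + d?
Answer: 458/97 ≈ 4.7216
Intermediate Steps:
x(v) = 5 + v
Q(701)/x(189) = (215 + 701)/(5 + 189) = 916/194 = 916*(1/194) = 458/97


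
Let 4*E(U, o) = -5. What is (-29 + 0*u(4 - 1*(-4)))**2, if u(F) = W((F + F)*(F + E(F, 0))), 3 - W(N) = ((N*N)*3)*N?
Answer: 841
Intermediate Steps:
E(U, o) = -5/4 (E(U, o) = (1/4)*(-5) = -5/4)
W(N) = 3 - 3*N**3 (W(N) = 3 - (N*N)*3*N = 3 - N**2*3*N = 3 - 3*N**2*N = 3 - 3*N**3)
u(F) = 3 - 24*F**3*(-5/4 + F)**3 (u(F) = 3 - 3*(F - 5/4)**3*(F + F)**3 = 3 - 3*8*F**3*(-5/4 + F)**3 = 3 - 24*F**3*(-5/4 + F)**3)
(-29 + 0*u(4 - 1*(-4)))**2 = (-29 + 0*(3 - 3*(4 - 1*(-4))**3*(-5 + 4*(4 - 1*(-4)))**3/8))**2 = (-29 + 0*(3 - 3*(4 + 4)**3*(-5 + 4*(4 + 4))**3/8))**2 = (-29 + 0*(3 - 3/8*8**3*(-5 + 4*8)**3))**2 = (-29 + 0*(3 - 3/8*512*(-5 + 32)**3))**2 = (-29 + 0*(3 - 3/8*512*27**3))**2 = (-29 + 0*(3 - 3/8*512*19683))**2 = (-29 + 0*(3 - 3779136))**2 = (-29 + 0*(-3779133))**2 = (-29 + 0)**2 = (-29)**2 = 841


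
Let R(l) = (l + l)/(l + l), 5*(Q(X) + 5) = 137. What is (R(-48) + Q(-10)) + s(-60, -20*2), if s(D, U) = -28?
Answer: -23/5 ≈ -4.6000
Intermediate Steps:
Q(X) = 112/5 (Q(X) = -5 + (1/5)*137 = -5 + 137/5 = 112/5)
R(l) = 1 (R(l) = (2*l)/((2*l)) = (2*l)*(1/(2*l)) = 1)
(R(-48) + Q(-10)) + s(-60, -20*2) = (1 + 112/5) - 28 = 117/5 - 28 = -23/5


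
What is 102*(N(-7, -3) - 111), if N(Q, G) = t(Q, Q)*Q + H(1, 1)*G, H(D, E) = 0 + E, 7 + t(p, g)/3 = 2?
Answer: -918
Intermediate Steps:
t(p, g) = -15 (t(p, g) = -21 + 3*2 = -21 + 6 = -15)
H(D, E) = E
N(Q, G) = G - 15*Q (N(Q, G) = -15*Q + 1*G = -15*Q + G = G - 15*Q)
102*(N(-7, -3) - 111) = 102*((-3 - 15*(-7)) - 111) = 102*((-3 + 105) - 111) = 102*(102 - 111) = 102*(-9) = -918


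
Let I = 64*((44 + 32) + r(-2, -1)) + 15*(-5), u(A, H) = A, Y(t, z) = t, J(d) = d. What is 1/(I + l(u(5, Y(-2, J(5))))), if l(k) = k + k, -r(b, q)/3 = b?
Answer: 1/5183 ≈ 0.00019294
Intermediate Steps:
r(b, q) = -3*b
l(k) = 2*k
I = 5173 (I = 64*((44 + 32) - 3*(-2)) + 15*(-5) = 64*(76 + 6) - 75 = 64*82 - 75 = 5248 - 75 = 5173)
1/(I + l(u(5, Y(-2, J(5))))) = 1/(5173 + 2*5) = 1/(5173 + 10) = 1/5183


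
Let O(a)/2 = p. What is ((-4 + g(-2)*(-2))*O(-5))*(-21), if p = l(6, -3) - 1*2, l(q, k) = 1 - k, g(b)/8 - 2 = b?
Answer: 336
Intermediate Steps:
g(b) = 16 + 8*b
p = 2 (p = (1 - 1*(-3)) - 1*2 = (1 + 3) - 2 = 4 - 2 = 2)
O(a) = 4 (O(a) = 2*2 = 4)
((-4 + g(-2)*(-2))*O(-5))*(-21) = ((-4 + (16 + 8*(-2))*(-2))*4)*(-21) = ((-4 + (16 - 16)*(-2))*4)*(-21) = ((-4 + 0*(-2))*4)*(-21) = ((-4 + 0)*4)*(-21) = -4*4*(-21) = -16*(-21) = 336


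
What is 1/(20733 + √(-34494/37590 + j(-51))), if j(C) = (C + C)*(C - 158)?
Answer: 129892245/2692922364064 - √836700279065/2692922364064 ≈ 4.7895e-5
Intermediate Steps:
j(C) = 2*C*(-158 + C) (j(C) = (2*C)*(-158 + C) = 2*C*(-158 + C))
1/(20733 + √(-34494/37590 + j(-51))) = 1/(20733 + √(-34494/37590 + 2*(-51)*(-158 - 51))) = 1/(20733 + √(-34494*1/37590 + 2*(-51)*(-209))) = 1/(20733 + √(-5749/6265 + 21318)) = 1/(20733 + √(133551521/6265)) = 1/(20733 + √836700279065/6265)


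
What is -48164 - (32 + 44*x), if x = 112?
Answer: -53124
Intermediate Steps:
-48164 - (32 + 44*x) = -48164 - (32 + 44*112) = -48164 - (32 + 4928) = -48164 - 1*4960 = -48164 - 4960 = -53124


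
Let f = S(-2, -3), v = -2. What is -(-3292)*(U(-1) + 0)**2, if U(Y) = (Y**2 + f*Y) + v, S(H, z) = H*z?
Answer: 161308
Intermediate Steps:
f = 6 (f = -2*(-3) = 6)
U(Y) = -2 + Y**2 + 6*Y (U(Y) = (Y**2 + 6*Y) - 2 = -2 + Y**2 + 6*Y)
-(-3292)*(U(-1) + 0)**2 = -(-3292)*((-2 + (-1)**2 + 6*(-1)) + 0)**2 = -(-3292)*((-2 + 1 - 6) + 0)**2 = -(-3292)*(-7 + 0)**2 = -(-3292)*(-7)**2 = -(-3292)*49 = -1*(-161308) = 161308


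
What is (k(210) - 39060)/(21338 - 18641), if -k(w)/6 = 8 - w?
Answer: -12616/899 ≈ -14.033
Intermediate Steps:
k(w) = -48 + 6*w (k(w) = -6*(8 - w) = -48 + 6*w)
(k(210) - 39060)/(21338 - 18641) = ((-48 + 6*210) - 39060)/(21338 - 18641) = ((-48 + 1260) - 39060)/2697 = (1212 - 39060)*(1/2697) = -37848*1/2697 = -12616/899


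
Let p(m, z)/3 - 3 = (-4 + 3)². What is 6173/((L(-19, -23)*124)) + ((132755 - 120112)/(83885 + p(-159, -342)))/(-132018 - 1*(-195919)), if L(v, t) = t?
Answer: -33094047804245/15289863465844 ≈ -2.1644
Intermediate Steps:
p(m, z) = 12 (p(m, z) = 9 + 3*(-4 + 3)² = 9 + 3*(-1)² = 9 + 3*1 = 9 + 3 = 12)
6173/((L(-19, -23)*124)) + ((132755 - 120112)/(83885 + p(-159, -342)))/(-132018 - 1*(-195919)) = 6173/((-23*124)) + ((132755 - 120112)/(83885 + 12))/(-132018 - 1*(-195919)) = 6173/(-2852) + (12643/83897)/(-132018 + 195919) = 6173*(-1/2852) + (12643*(1/83897))/63901 = -6173/2852 + (12643/83897)*(1/63901) = -6173/2852 + 12643/5361102197 = -33094047804245/15289863465844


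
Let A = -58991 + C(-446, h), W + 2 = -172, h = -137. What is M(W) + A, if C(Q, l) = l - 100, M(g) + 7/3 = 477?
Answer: -176260/3 ≈ -58753.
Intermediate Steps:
W = -174 (W = -2 - 172 = -174)
M(g) = 1424/3 (M(g) = -7/3 + 477 = 1424/3)
C(Q, l) = -100 + l
A = -59228 (A = -58991 + (-100 - 137) = -58991 - 237 = -59228)
M(W) + A = 1424/3 - 59228 = -176260/3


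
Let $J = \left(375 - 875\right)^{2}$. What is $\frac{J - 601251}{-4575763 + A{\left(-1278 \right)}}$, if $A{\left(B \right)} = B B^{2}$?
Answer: $\frac{351251}{2091912715} \approx 0.00016791$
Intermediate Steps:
$A{\left(B \right)} = B^{3}$
$J = 250000$ ($J = \left(-500\right)^{2} = 250000$)
$\frac{J - 601251}{-4575763 + A{\left(-1278 \right)}} = \frac{250000 - 601251}{-4575763 + \left(-1278\right)^{3}} = - \frac{351251}{-4575763 - 2087336952} = - \frac{351251}{-2091912715} = \left(-351251\right) \left(- \frac{1}{2091912715}\right) = \frac{351251}{2091912715}$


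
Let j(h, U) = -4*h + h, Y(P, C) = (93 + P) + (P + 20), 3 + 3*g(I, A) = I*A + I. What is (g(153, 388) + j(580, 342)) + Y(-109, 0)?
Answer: 17993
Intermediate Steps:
g(I, A) = -1 + I/3 + A*I/3 (g(I, A) = -1 + (I*A + I)/3 = -1 + (A*I + I)/3 = -1 + (I + A*I)/3 = -1 + (I/3 + A*I/3) = -1 + I/3 + A*I/3)
Y(P, C) = 113 + 2*P (Y(P, C) = (93 + P) + (20 + P) = 113 + 2*P)
j(h, U) = -3*h
(g(153, 388) + j(580, 342)) + Y(-109, 0) = ((-1 + (⅓)*153 + (⅓)*388*153) - 3*580) + (113 + 2*(-109)) = ((-1 + 51 + 19788) - 1740) + (113 - 218) = (19838 - 1740) - 105 = 18098 - 105 = 17993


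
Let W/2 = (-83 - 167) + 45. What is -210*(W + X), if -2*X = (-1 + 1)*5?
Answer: 86100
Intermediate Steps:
W = -410 (W = 2*((-83 - 167) + 45) = 2*(-250 + 45) = 2*(-205) = -410)
X = 0 (X = -(-1 + 1)*5/2 = -0*5 = -½*0 = 0)
-210*(W + X) = -210*(-410 + 0) = -210*(-410) = 86100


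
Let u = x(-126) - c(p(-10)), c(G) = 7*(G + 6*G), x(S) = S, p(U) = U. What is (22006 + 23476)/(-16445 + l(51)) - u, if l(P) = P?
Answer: -3006449/8197 ≈ -366.77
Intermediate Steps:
c(G) = 49*G (c(G) = 7*(7*G) = 49*G)
u = 364 (u = -126 - 49*(-10) = -126 - 1*(-490) = -126 + 490 = 364)
(22006 + 23476)/(-16445 + l(51)) - u = (22006 + 23476)/(-16445 + 51) - 1*364 = 45482/(-16394) - 364 = 45482*(-1/16394) - 364 = -22741/8197 - 364 = -3006449/8197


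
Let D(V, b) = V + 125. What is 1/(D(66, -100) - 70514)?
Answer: -1/70323 ≈ -1.4220e-5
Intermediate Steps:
D(V, b) = 125 + V
1/(D(66, -100) - 70514) = 1/((125 + 66) - 70514) = 1/(191 - 70514) = 1/(-70323) = -1/70323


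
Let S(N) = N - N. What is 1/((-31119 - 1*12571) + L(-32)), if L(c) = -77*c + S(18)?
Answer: -1/41226 ≈ -2.4257e-5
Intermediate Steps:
S(N) = 0
L(c) = -77*c (L(c) = -77*c + 0 = -77*c)
1/((-31119 - 1*12571) + L(-32)) = 1/((-31119 - 1*12571) - 77*(-32)) = 1/((-31119 - 12571) + 2464) = 1/(-43690 + 2464) = 1/(-41226) = -1/41226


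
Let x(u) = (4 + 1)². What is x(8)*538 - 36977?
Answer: -23527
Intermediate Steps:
x(u) = 25 (x(u) = 5² = 25)
x(8)*538 - 36977 = 25*538 - 36977 = 13450 - 36977 = -23527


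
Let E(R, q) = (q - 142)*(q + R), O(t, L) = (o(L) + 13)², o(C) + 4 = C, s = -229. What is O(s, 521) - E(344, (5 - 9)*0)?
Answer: 329748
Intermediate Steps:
o(C) = -4 + C
O(t, L) = (9 + L)² (O(t, L) = ((-4 + L) + 13)² = (9 + L)²)
E(R, q) = (-142 + q)*(R + q)
O(s, 521) - E(344, (5 - 9)*0) = (9 + 521)² - (((5 - 9)*0)² - 142*344 - 142*(5 - 9)*0 + 344*((5 - 9)*0)) = 530² - ((-4*0)² - 48848 - (-568)*0 + 344*(-4*0)) = 280900 - (0² - 48848 - 142*0 + 344*0) = 280900 - (0 - 48848 + 0 + 0) = 280900 - 1*(-48848) = 280900 + 48848 = 329748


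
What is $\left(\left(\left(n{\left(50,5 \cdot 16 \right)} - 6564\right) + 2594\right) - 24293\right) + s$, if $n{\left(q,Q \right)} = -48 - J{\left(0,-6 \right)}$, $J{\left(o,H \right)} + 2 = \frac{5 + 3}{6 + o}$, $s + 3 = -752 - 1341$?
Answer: $- \frac{91219}{3} \approx -30406.0$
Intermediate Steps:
$s = -2096$ ($s = -3 - 2093 = -2096$)
$J{\left(o,H \right)} = -2 + \frac{8}{6 + o}$ ($J{\left(o,H \right)} = -2 + \frac{5 + 3}{6 + o} = -2 + \frac{8}{6 + o}$)
$n{\left(q,Q \right)} = - \frac{142}{3}$ ($n{\left(q,Q \right)} = -48 - \frac{2 \left(-2 - 0\right)}{6 + 0} = -48 - \frac{2 \left(-2 + 0\right)}{6} = -48 - 2 \cdot \frac{1}{6} \left(-2\right) = -48 - - \frac{2}{3} = -48 + \frac{2}{3} = - \frac{142}{3}$)
$\left(\left(\left(n{\left(50,5 \cdot 16 \right)} - 6564\right) + 2594\right) - 24293\right) + s = \left(\left(\left(- \frac{142}{3} - 6564\right) + 2594\right) - 24293\right) - 2096 = \left(\left(- \frac{19834}{3} + 2594\right) - 24293\right) - 2096 = \left(- \frac{12052}{3} - 24293\right) - 2096 = - \frac{84931}{3} - 2096 = - \frac{91219}{3}$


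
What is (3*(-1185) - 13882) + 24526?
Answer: 7089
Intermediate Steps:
(3*(-1185) - 13882) + 24526 = (-3555 - 13882) + 24526 = -17437 + 24526 = 7089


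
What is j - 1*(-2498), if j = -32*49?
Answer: 930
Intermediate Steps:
j = -1568
j - 1*(-2498) = -1568 - 1*(-2498) = -1568 + 2498 = 930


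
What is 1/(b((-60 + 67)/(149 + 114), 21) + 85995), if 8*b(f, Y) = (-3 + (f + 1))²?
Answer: 553352/47585774601 ≈ 1.1629e-5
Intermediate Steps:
b(f, Y) = (-2 + f)²/8 (b(f, Y) = (-3 + (f + 1))²/8 = (-3 + (1 + f))²/8 = (-2 + f)²/8)
1/(b((-60 + 67)/(149 + 114), 21) + 85995) = 1/((-2 + (-60 + 67)/(149 + 114))²/8 + 85995) = 1/((-2 + 7/263)²/8 + 85995) = 1/((-519/263)²/8 + 85995) = 1/((⅛)*(269361/69169) + 85995) = 1/(269361/553352 + 85995) = 1/(47585774601/553352) = 553352/47585774601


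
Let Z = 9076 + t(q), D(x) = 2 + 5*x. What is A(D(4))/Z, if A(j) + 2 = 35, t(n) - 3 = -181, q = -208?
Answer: 11/2966 ≈ 0.0037087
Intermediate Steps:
t(n) = -178 (t(n) = 3 - 181 = -178)
Z = 8898 (Z = 9076 - 178 = 8898)
A(j) = 33 (A(j) = -2 + 35 = 33)
A(D(4))/Z = 33/8898 = 33*(1/8898) = 11/2966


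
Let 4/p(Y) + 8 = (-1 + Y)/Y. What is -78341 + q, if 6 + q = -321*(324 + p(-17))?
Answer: -10747795/59 ≈ -1.8217e+5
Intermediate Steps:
p(Y) = 4/(-8 + (-1 + Y)/Y)
q = -6125676/59 (q = -6 - 321*(324 - 4*(-17)/(1 + 7*(-17))) = -6 - 321*(324 - 4*(-17)/(1 - 119)) = -6 - 321*(324 - 4*(-17)/(-118)) = -6 - 321*(324 - 4*(-17)*(-1/118)) = -6 - 321*(324 - 34/59) = -6 - 321*19082/59 = -6 - 6125322/59 = -6125676/59 ≈ -1.0383e+5)
-78341 + q = -78341 - 6125676/59 = -10747795/59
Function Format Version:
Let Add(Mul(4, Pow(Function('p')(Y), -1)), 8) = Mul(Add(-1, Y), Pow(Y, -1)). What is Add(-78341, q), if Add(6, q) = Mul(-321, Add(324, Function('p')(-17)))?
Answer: Rational(-10747795, 59) ≈ -1.8217e+5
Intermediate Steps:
Function('p')(Y) = Mul(4, Pow(Add(-8, Mul(Pow(Y, -1), Add(-1, Y))), -1)) (Function('p')(Y) = Mul(4, Pow(Add(-8, Mul(Add(-1, Y), Pow(Y, -1))), -1)) = Mul(4, Pow(Add(-8, Mul(Pow(Y, -1), Add(-1, Y))), -1)))
q = Rational(-6125676, 59) (q = Add(-6, Mul(-321, Add(324, Mul(-4, -17, Pow(Add(1, Mul(7, -17)), -1))))) = Add(-6, Mul(-321, Add(324, Mul(-4, -17, Pow(Add(1, -119), -1))))) = Add(-6, Mul(-321, Add(324, Mul(-4, -17, Pow(-118, -1))))) = Add(-6, Mul(-321, Add(324, Mul(-4, -17, Rational(-1, 118))))) = Add(-6, Mul(-321, Add(324, Rational(-34, 59)))) = Add(-6, Mul(-321, Rational(19082, 59))) = Add(-6, Rational(-6125322, 59)) = Rational(-6125676, 59) ≈ -1.0383e+5)
Add(-78341, q) = Add(-78341, Rational(-6125676, 59)) = Rational(-10747795, 59)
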